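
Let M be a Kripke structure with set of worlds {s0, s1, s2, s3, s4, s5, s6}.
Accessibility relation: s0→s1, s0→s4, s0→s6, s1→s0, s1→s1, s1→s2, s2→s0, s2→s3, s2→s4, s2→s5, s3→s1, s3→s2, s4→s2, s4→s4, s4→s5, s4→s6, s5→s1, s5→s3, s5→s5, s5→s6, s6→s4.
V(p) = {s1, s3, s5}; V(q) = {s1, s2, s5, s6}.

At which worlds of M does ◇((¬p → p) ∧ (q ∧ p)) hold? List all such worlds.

Let φ = ◇((¬p → p) ∧ (q ∧ p)). Evaluate φ at each world:
  s0 (successors {s1, s4, s6}): φ is true.
  s1 (successors {s0, s1, s2}): φ is true.
  s2 (successors {s0, s3, s4, s5}): φ is true.
  s3 (successors {s1, s2}): φ is true.
  s4 (successors {s2, s4, s5, s6}): φ is true.
  s5 (successors {s1, s3, s5, s6}): φ is true.
  s6 (successors {s4}): φ is false.
For instance, at s6:
  At s6: ◇((¬p → p) ∧ (q ∧ p)) requires (¬p → p) ∧ (q ∧ p) at some successor in {s4}.
    At s4: (¬p → p) ∧ (q ∧ p) is false.
  So ◇((¬p → p) ∧ (q ∧ p)) is false at s6.
Satisfying worlds: {s0, s1, s2, s3, s4, s5}

s0, s1, s2, s3, s4, s5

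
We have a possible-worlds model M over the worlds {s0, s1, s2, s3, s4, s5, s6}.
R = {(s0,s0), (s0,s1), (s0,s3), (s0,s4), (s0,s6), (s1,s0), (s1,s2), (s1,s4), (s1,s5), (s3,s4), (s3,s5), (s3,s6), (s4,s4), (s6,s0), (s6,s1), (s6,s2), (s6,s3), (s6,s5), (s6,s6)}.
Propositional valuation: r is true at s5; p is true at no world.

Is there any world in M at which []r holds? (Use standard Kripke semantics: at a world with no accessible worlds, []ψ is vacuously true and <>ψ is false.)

Let φ = []r. Evaluate φ at each world:
  s0 (successors {s0, s1, s3, s4, s6}): φ is false.
  s1 (successors {s0, s2, s4, s5}): φ is false.
  s2 (successors ∅): φ is true.
  s3 (successors {s4, s5, s6}): φ is false.
  s4 (successors {s4}): φ is false.
  s5 (successors ∅): φ is true.
  s6 (successors {s0, s1, s2, s3, s5, s6}): φ is false.
Detail at s2 (witness):
  At s2: no accessible worlds, so []r holds vacuously.

Yes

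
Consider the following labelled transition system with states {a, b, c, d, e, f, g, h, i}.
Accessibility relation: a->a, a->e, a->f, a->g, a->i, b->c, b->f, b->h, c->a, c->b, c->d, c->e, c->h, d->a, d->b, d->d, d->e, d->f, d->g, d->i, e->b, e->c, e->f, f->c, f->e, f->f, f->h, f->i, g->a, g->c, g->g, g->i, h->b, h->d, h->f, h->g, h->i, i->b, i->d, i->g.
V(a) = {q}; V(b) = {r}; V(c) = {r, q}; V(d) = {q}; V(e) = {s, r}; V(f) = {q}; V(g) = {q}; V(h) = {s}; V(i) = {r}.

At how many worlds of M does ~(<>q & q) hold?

Let φ = ~(<>q & q). Evaluate φ at each world:
  a (successors {a, e, f, g, i}): φ is false.
  b (successors {c, f, h}): φ is true.
  c (successors {a, b, d, e, h}): φ is false.
  d (successors {a, b, d, e, f, g, i}): φ is false.
  e (successors {b, c, f}): φ is true.
  f (successors {c, e, f, h, i}): φ is false.
  g (successors {a, c, g, i}): φ is false.
  h (successors {b, d, f, g, i}): φ is true.
  i (successors {b, d, g}): φ is true.
For instance, at d:
  At d: <>q & q is true, so ~(<>q & q) is false.
    At d: <>q is true, q is true, so <>q & q is true.
      At d: <>q requires q at some successor in {a, b, d, e, f, g, i}.
        q holds at a, so <>q is true at d.
Satisfying worlds: {b, e, h, i}

4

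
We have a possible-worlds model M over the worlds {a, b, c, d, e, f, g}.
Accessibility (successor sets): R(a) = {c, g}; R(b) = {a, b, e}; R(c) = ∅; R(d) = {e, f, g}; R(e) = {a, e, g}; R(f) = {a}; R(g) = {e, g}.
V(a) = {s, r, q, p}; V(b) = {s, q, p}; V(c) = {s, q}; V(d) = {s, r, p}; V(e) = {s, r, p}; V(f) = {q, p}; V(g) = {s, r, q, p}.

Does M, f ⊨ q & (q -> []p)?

Yes

At f: q is true, q -> []p is true, so q & (q -> []p) is true.
  At f: q is true, []p is true, so q -> []p is true.
    At f: []p requires p at every successor {a}.
      At a: p is true.
    So []p is true at f.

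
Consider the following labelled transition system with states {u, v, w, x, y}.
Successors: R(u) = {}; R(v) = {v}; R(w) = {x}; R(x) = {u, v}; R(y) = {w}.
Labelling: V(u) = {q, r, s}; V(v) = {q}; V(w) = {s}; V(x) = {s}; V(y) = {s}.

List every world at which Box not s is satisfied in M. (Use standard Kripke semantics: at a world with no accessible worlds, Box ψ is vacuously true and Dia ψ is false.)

u, v

Recall that Box ψ holds at a world iff ψ holds at every accessible world, and Dia ψ holds iff ψ holds at some accessible world.
Let φ = Box not s. Evaluate φ at each world:
  u (successors ∅): φ is true.
  v (successors {v}): φ is true.
  w (successors {x}): φ is false.
  x (successors {u, v}): φ is false.
  y (successors {w}): φ is false.
For instance, at w:
  At w: Box not s requires not s at every successor {x}.
    not s fails at x, so Box not s is false at w.
Satisfying worlds: {u, v}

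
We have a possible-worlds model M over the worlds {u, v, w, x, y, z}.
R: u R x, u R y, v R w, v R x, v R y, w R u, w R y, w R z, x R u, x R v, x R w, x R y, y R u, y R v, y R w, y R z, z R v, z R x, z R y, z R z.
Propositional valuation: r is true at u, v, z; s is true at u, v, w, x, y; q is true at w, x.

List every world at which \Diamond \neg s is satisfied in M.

w, y, z

Let φ = \Diamond \neg s. Evaluate φ at each world:
  u (successors {x, y}): φ is false.
  v (successors {w, x, y}): φ is false.
  w (successors {u, y, z}): φ is true.
  x (successors {u, v, w, y}): φ is false.
  y (successors {u, v, w, z}): φ is true.
  z (successors {v, x, y, z}): φ is true.
For instance, at x:
  At x: \Diamond \neg s requires \neg s at some successor in {u, v, w, y}.
    At u: \neg s is false.
    At v: \neg s is false.
    At w: \neg s is false.
    At y: \neg s is false.
  So \Diamond \neg s is false at x.
Satisfying worlds: {w, y, z}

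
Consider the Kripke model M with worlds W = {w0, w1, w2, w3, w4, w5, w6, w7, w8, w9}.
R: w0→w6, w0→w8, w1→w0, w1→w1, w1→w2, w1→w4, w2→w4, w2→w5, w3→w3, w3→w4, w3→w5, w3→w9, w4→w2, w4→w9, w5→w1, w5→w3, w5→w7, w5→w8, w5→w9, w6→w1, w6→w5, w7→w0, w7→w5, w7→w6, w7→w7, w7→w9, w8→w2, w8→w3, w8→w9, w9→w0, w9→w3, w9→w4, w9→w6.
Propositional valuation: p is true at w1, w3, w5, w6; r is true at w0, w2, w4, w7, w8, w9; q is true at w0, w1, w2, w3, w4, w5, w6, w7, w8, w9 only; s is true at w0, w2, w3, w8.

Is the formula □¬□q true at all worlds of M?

No

Let φ = □¬□q. Evaluate φ at each world:
  w0 (successors {w6, w8}): φ is false.
  w1 (successors {w0, w1, w2, w4}): φ is false.
  w2 (successors {w4, w5}): φ is false.
  w3 (successors {w3, w4, w5, w9}): φ is false.
  w4 (successors {w2, w9}): φ is false.
  w5 (successors {w1, w3, w7, w8, w9}): φ is false.
  w6 (successors {w1, w5}): φ is false.
  w7 (successors {w0, w5, w6, w7, w9}): φ is false.
  w8 (successors {w2, w3, w9}): φ is false.
  w9 (successors {w0, w3, w4, w6}): φ is false.
Detail at w0 (counterexample):
  At w0: □¬□q requires ¬□q at every successor {w6, w8}.
    ¬□q fails at w6, so □¬□q is false at w0.
      At w6: □q is true, so ¬□q is false.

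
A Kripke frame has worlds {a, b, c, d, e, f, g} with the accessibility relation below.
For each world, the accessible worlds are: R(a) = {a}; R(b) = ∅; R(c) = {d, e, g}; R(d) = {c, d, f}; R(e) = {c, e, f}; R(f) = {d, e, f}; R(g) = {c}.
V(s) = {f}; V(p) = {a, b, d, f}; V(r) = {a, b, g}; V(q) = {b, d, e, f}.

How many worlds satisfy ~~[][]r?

2

Recall that []ψ holds at a world iff ψ holds at every accessible world, and <>ψ holds iff ψ holds at some accessible world.
Let φ = ~~[][]r. Evaluate φ at each world:
  a (successors {a}): φ is true.
  b (successors ∅): φ is true.
  c (successors {d, e, g}): φ is false.
  d (successors {c, d, f}): φ is false.
  e (successors {c, e, f}): φ is false.
  f (successors {d, e, f}): φ is false.
  g (successors {c}): φ is false.
For instance, at d:
  At d: ~[][]r is true, so ~~[][]r is false.
    At d: [][]r is false, so ~[][]r is true.
      At d: [][]r requires []r at every successor {c, d, f}.
        []r fails at c, so [][]r is false at d.
Satisfying worlds: {a, b}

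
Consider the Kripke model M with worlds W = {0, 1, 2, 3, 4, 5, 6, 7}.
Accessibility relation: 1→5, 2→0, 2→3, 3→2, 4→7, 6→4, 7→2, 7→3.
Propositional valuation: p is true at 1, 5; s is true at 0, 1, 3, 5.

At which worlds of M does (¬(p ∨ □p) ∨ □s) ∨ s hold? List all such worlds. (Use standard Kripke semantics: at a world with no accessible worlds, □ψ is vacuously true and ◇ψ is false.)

0, 1, 2, 3, 4, 5, 6, 7

Let φ = (¬(p ∨ □p) ∨ □s) ∨ s. Evaluate φ at each world:
  0 (successors ∅): φ is true.
  1 (successors {5}): φ is true.
  2 (successors {0, 3}): φ is true.
  3 (successors {2}): φ is true.
  4 (successors {7}): φ is true.
  5 (successors ∅): φ is true.
  6 (successors {4}): φ is true.
  7 (successors {2, 3}): φ is true.
For instance, at 6:
  At 6: ¬(p ∨ □p) ∨ □s is true, s is false, so (¬(p ∨ □p) ∨ □s) ∨ s is true.
    At 6: ¬(p ∨ □p) is true, □s is false, so ¬(p ∨ □p) ∨ □s is true.
      At 6: p ∨ □p is false, so ¬(p ∨ □p) is true.
      At 6: □s requires s at every successor {4}.
        s fails at 4, so □s is false at 6.
Satisfying worlds: {0, 1, 2, 3, 4, 5, 6, 7}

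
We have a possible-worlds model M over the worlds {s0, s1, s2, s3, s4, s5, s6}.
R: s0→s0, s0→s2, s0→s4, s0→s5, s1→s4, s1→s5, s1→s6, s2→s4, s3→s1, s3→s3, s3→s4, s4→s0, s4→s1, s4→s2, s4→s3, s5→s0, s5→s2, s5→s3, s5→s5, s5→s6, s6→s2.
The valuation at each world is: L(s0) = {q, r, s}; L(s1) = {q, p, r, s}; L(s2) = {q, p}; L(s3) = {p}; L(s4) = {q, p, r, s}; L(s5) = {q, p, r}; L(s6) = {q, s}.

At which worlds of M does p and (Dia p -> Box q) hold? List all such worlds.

Recall that Box ψ holds at a world iff ψ holds at every accessible world, and Dia ψ holds iff ψ holds at some accessible world.
Let φ = p and (Dia p -> Box q). Evaluate φ at each world:
  s0 (successors {s0, s2, s4, s5}): φ is false.
  s1 (successors {s4, s5, s6}): φ is true.
  s2 (successors {s4}): φ is true.
  s3 (successors {s1, s3, s4}): φ is false.
  s4 (successors {s0, s1, s2, s3}): φ is false.
  s5 (successors {s0, s2, s3, s5, s6}): φ is false.
  s6 (successors {s2}): φ is false.
For instance, at s5:
  At s5: p is true, Dia p -> Box q is false, so p and (Dia p -> Box q) is false.
    At s5: Dia p is true, Box q is false, so Dia p -> Box q is false.
      At s5: Dia p requires p at some successor in {s0, s2, s3, s5, s6}.
        p holds at s2, so Dia p is true at s5.
      At s5: Box q requires q at every successor {s0, s2, s3, s5, s6}.
        q fails at s3, so Box q is false at s5.
Satisfying worlds: {s1, s2}

s1, s2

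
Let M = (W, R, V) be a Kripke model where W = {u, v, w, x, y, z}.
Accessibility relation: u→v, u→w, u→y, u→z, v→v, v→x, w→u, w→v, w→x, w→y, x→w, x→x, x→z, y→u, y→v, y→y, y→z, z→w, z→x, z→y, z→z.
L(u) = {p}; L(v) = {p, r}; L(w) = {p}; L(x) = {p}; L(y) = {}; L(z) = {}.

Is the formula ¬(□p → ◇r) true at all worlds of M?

Recall that □ψ holds at a world iff ψ holds at every accessible world, and ◇ψ holds iff ψ holds at some accessible world.
Let φ = ¬(□p → ◇r). Evaluate φ at each world:
  u (successors {v, w, y, z}): φ is false.
  v (successors {v, x}): φ is false.
  w (successors {u, v, x, y}): φ is false.
  x (successors {w, x, z}): φ is false.
  y (successors {u, v, y, z}): φ is false.
  z (successors {w, x, y, z}): φ is false.
Detail at u (counterexample):
  At u: □p → ◇r is true, so ¬(□p → ◇r) is false.
    At u: □p is false, ◇r is true, so □p → ◇r is true.
      At u: □p requires p at every successor {v, w, y, z}.
        p fails at y, so □p is false at u.
      At u: ◇r requires r at some successor in {v, w, y, z}.
        r holds at v, so ◇r is true at u.

No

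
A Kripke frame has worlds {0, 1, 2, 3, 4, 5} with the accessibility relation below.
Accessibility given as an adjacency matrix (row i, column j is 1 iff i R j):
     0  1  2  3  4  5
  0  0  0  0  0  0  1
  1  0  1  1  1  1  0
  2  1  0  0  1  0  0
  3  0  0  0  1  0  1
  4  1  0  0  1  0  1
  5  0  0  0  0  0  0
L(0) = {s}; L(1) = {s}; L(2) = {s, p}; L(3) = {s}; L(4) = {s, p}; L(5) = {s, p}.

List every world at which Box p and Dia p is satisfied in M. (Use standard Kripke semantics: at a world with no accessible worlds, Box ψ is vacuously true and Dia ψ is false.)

0

Recall that Box ψ holds at a world iff ψ holds at every accessible world, and Dia ψ holds iff ψ holds at some accessible world.
Let φ = Box p and Dia p. Evaluate φ at each world:
  0 (successors {5}): φ is true.
  1 (successors {1, 2, 3, 4}): φ is false.
  2 (successors {0, 3}): φ is false.
  3 (successors {3, 5}): φ is false.
  4 (successors {0, 3, 5}): φ is false.
  5 (successors ∅): φ is false.
For instance, at 3:
  At 3: Box p is false, Dia p is true, so Box p and Dia p is false.
    At 3: Box p requires p at every successor {3, 5}.
      p fails at 3, so Box p is false at 3.
    At 3: Dia p requires p at some successor in {3, 5}.
      p holds at 5, so Dia p is true at 3.
Satisfying worlds: {0}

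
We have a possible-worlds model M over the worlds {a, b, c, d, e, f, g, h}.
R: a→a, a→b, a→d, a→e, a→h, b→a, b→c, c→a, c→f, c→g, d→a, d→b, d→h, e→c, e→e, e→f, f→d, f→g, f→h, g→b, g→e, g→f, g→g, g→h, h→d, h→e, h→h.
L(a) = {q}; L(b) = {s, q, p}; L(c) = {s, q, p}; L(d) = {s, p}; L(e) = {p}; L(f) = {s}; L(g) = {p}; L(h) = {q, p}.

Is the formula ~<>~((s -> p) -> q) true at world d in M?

At d: <>~((s -> p) -> q) is false, so ~<>~((s -> p) -> q) is true.
  At d: <>~((s -> p) -> q) requires ~((s -> p) -> q) at some successor in {a, b, h}.
    At a: ~((s -> p) -> q) is false.
    At b: ~((s -> p) -> q) is false.
    At h: ~((s -> p) -> q) is false.
  So <>~((s -> p) -> q) is false at d.

Yes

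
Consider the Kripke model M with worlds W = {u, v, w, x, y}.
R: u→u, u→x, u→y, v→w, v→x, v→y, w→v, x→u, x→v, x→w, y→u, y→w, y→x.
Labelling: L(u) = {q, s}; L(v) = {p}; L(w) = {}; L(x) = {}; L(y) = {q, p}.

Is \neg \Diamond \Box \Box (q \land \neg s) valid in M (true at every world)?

Recall that \Box ψ holds at a world iff ψ holds at every accessible world, and \Diamond ψ holds iff ψ holds at some accessible world.
Let φ = \neg \Diamond \Box \Box (q \land \neg s). Evaluate φ at each world:
  u (successors {u, x, y}): φ is true.
  v (successors {w, x, y}): φ is true.
  w (successors {v}): φ is true.
  x (successors {u, v, w}): φ is true.
  y (successors {u, w, x}): φ is true.
For instance, at y:
  At y: \Diamond \Box \Box (q \land \neg s) is false, so \neg \Diamond \Box \Box (q \land \neg s) is true.
    At y: \Diamond \Box \Box (q \land \neg s) requires \Box \Box (q \land \neg s) at some successor in {u, w, x}.
      At u: \Box \Box (q \land \neg s) is false.
      At w: \Box \Box (q \land \neg s) is false.
      At x: \Box \Box (q \land \neg s) is false.
    So \Diamond \Box \Box (q \land \neg s) is false at y.

Yes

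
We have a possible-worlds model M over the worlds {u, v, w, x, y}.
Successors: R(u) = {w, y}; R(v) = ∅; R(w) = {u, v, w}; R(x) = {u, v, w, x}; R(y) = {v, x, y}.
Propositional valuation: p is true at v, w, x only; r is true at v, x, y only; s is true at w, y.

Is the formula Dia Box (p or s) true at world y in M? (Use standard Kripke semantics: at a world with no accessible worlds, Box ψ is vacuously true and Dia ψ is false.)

Yes

At y: Dia Box (p or s) requires Box (p or s) at some successor in {v, x, y}.
  Box (p or s) holds at v, so Dia Box (p or s) is true at y.
    At v: no accessible worlds, so Box (p or s) holds vacuously.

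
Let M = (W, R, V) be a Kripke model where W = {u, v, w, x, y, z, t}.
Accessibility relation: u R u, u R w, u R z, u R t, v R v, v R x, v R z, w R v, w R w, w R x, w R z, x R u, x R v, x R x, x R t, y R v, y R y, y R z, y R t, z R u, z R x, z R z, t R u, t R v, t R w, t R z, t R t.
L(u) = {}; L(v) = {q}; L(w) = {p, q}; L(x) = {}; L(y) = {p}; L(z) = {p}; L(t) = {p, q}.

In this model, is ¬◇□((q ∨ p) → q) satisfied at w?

At w: ◇□((q ∨ p) → q) is true, so ¬◇□((q ∨ p) → q) is false.
  At w: ◇□((q ∨ p) → q) requires □((q ∨ p) → q) at some successor in {v, w, x, z}.
    □((q ∨ p) → q) holds at x, so ◇□((q ∨ p) → q) is true at w.
      At x: □((q ∨ p) → q) requires (q ∨ p) → q at every successor {u, v, x, t}.
        At u: (q ∨ p) → q is true.
        At v: (q ∨ p) → q is true.
        At x: (q ∨ p) → q is true.
        At t: (q ∨ p) → q is true.
      So □((q ∨ p) → q) is true at x.

No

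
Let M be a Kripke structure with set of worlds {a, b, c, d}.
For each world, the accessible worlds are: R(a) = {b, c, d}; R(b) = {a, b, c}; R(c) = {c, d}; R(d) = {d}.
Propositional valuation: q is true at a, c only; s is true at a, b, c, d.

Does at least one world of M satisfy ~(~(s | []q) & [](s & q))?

Recall that []ψ holds at a world iff ψ holds at every accessible world, and <>ψ holds iff ψ holds at some accessible world.
Let φ = ~(~(s | []q) & [](s & q)). Evaluate φ at each world:
  a (successors {b, c, d}): φ is true.
  b (successors {a, b, c}): φ is true.
  c (successors {c, d}): φ is true.
  d (successors {d}): φ is true.
Detail at a (witness):
  At a: ~(s | []q) & [](s & q) is false, so ~(~(s | []q) & [](s & q)) is true.
    At a: ~(s | []q) is false, [](s & q) is false, so ~(s | []q) & [](s & q) is false.
      At a: s | []q is true, so ~(s | []q) is false.
      At a: [](s & q) requires s & q at every successor {b, c, d}.
        s & q fails at b, so [](s & q) is false at a.

Yes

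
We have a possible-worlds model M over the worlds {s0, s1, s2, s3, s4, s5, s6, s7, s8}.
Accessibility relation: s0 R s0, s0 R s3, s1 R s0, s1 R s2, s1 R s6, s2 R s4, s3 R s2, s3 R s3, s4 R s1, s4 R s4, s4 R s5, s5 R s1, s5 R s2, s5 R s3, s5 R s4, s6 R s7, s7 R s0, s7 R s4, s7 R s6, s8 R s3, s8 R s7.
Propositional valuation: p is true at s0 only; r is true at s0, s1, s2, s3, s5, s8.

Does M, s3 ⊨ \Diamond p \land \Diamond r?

At s3: \Diamond p is false, \Diamond r is true, so \Diamond p \land \Diamond r is false.
  At s3: \Diamond p requires p at some successor in {s2, s3}.
    At s2: p is false.
    At s3: p is false.
  So \Diamond p is false at s3.
  At s3: \Diamond r requires r at some successor in {s2, s3}.
    r holds at s2, so \Diamond r is true at s3.

No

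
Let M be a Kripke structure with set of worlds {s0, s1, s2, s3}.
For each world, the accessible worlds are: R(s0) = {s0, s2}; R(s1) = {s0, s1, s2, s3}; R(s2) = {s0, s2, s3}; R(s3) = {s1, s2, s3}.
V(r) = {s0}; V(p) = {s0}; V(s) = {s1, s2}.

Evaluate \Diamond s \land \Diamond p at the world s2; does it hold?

Recall that \Diamond ψ holds at a world iff ψ holds at some accessible world.
At s2: \Diamond s is true, \Diamond p is true, so \Diamond s \land \Diamond p is true.
  At s2: \Diamond s requires s at some successor in {s0, s2, s3}.
    s holds at s2, so \Diamond s is true at s2.
  At s2: \Diamond p requires p at some successor in {s0, s2, s3}.
    p holds at s0, so \Diamond p is true at s2.

Yes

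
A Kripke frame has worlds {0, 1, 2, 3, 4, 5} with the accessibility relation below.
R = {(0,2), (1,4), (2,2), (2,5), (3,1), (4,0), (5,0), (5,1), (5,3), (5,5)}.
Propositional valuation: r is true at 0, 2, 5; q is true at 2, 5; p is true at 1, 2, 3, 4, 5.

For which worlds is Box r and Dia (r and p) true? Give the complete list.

Let φ = Box r and Dia (r and p). Evaluate φ at each world:
  0 (successors {2}): φ is true.
  1 (successors {4}): φ is false.
  2 (successors {2, 5}): φ is true.
  3 (successors {1}): φ is false.
  4 (successors {0}): φ is false.
  5 (successors {0, 1, 3, 5}): φ is false.
For instance, at 0:
  At 0: Box r is true, Dia (r and p) is true, so Box r and Dia (r and p) is true.
    At 0: Box r requires r at every successor {2}.
      At 2: r is true.
    So Box r is true at 0.
    At 0: Dia (r and p) requires r and p at some successor in {2}.
      r and p holds at 2, so Dia (r and p) is true at 0.
Satisfying worlds: {0, 2}

0, 2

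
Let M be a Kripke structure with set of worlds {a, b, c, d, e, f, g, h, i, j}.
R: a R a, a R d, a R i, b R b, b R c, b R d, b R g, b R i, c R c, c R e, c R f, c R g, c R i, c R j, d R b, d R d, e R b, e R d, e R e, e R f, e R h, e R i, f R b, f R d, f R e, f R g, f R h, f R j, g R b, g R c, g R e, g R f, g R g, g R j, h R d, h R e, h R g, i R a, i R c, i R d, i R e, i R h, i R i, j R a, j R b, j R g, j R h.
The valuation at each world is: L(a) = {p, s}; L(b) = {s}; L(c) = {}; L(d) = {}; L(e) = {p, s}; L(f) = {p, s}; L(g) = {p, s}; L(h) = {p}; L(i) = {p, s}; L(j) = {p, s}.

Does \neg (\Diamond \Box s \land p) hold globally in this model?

Let φ = \neg (\Diamond \Box s \land p). Evaluate φ at each world:
  a (successors {a, d, i}): φ is true.
  b (successors {b, c, d, g, i}): φ is true.
  c (successors {c, e, f, g, i, j}): φ is true.
  d (successors {b, d}): φ is true.
  e (successors {b, d, e, f, h, i}): φ is true.
  f (successors {b, d, e, g, h, j}): φ is true.
  g (successors {b, c, e, f, g, j}): φ is true.
  h (successors {d, e, g}): φ is true.
  i (successors {a, c, d, e, h, i}): φ is true.
  j (successors {a, b, g, h}): φ is true.
For instance, at a:
  At a: \Diamond \Box s \land p is false, so \neg (\Diamond \Box s \land p) is true.
    At a: \Diamond \Box s is false, p is true, so \Diamond \Box s \land p is false.
      At a: \Diamond \Box s requires \Box s at some successor in {a, d, i}.
        At a: \Box s is false.
        At d: \Box s is false.
        At i: \Box s is false.
      So \Diamond \Box s is false at a.

Yes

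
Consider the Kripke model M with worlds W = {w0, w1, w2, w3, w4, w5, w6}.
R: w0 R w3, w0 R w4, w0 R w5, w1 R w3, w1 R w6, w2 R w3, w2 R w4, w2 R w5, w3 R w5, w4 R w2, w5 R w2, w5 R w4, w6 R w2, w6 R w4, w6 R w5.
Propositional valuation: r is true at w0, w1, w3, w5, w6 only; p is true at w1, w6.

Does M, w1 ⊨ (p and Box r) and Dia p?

Yes

At w1: p and Box r is true, Dia p is true, so (p and Box r) and Dia p is true.
  At w1: p is true, Box r is true, so p and Box r is true.
    At w1: Box r requires r at every successor {w3, w6}.
      At w3: r is true.
      At w6: r is true.
    So Box r is true at w1.
  At w1: Dia p requires p at some successor in {w3, w6}.
    p holds at w6, so Dia p is true at w1.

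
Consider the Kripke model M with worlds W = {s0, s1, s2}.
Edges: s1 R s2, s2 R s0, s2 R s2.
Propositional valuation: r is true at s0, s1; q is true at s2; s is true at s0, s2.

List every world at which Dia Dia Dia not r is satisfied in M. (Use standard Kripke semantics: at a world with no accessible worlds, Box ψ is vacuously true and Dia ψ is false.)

s1, s2

Let φ = Dia Dia Dia not r. Evaluate φ at each world:
  s0 (successors ∅): φ is false.
  s1 (successors {s2}): φ is true.
  s2 (successors {s0, s2}): φ is true.
For instance, at s1:
  At s1: Dia Dia Dia not r requires Dia Dia not r at some successor in {s2}.
    Dia Dia not r holds at s2, so Dia Dia Dia not r is true at s1.
      At s2: Dia Dia not r requires Dia not r at some successor in {s0, s2}.
        Dia not r holds at s2, so Dia Dia not r is true at s2.
Satisfying worlds: {s1, s2}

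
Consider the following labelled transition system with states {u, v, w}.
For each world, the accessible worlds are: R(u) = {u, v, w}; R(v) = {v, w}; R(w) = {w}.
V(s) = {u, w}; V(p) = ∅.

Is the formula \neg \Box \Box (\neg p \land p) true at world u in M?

Yes

At u: \Box \Box (\neg p \land p) is false, so \neg \Box \Box (\neg p \land p) is true.
  At u: \Box \Box (\neg p \land p) requires \Box (\neg p \land p) at every successor {u, v, w}.
    \Box (\neg p \land p) fails at u, so \Box \Box (\neg p \land p) is false at u.
      At u: \Box (\neg p \land p) requires \neg p \land p at every successor {u, v, w}.
        \neg p \land p fails at u, so \Box (\neg p \land p) is false at u.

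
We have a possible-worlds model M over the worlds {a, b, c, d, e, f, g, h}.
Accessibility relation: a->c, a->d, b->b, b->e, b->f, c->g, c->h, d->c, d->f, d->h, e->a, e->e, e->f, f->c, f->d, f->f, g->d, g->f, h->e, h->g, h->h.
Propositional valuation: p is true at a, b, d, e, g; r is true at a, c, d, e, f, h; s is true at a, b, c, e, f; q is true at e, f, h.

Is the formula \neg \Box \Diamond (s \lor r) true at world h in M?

At h: \Box \Diamond (s \lor r) is true, so \neg \Box \Diamond (s \lor r) is false.
  At h: \Box \Diamond (s \lor r) requires \Diamond (s \lor r) at every successor {e, g, h}.
      At e: \Diamond (s \lor r) requires s \lor r at some successor in {a, e, f}.
        s \lor r holds at a, so \Diamond (s \lor r) is true at e.
      At g: \Diamond (s \lor r) requires s \lor r at some successor in {d, f}.
        s \lor r holds at d, so \Diamond (s \lor r) is true at g.
      At h: \Diamond (s \lor r) requires s \lor r at some successor in {e, g, h}.
        s \lor r holds at e, so \Diamond (s \lor r) is true at h.
  So \Box \Diamond (s \lor r) is true at h.

No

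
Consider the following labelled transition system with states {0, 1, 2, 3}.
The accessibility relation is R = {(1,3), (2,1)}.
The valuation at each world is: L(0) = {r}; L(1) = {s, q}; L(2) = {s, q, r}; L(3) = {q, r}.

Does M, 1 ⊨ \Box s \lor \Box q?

At 1: \Box s is false, \Box q is true, so \Box s \lor \Box q is true.
  At 1: \Box s requires s at every successor {3}.
    s fails at 3, so \Box s is false at 1.
  At 1: \Box q requires q at every successor {3}.
    At 3: q is true.
  So \Box q is true at 1.

Yes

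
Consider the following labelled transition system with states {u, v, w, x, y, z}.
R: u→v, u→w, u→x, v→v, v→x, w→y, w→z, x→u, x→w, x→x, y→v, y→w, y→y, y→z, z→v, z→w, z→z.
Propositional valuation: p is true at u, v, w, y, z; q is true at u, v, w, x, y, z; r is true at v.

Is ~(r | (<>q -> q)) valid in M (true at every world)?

Let φ = ~(r | (<>q -> q)). Evaluate φ at each world:
  u (successors {v, w, x}): φ is false.
  v (successors {v, x}): φ is false.
  w (successors {y, z}): φ is false.
  x (successors {u, w, x}): φ is false.
  y (successors {v, w, y, z}): φ is false.
  z (successors {v, w, z}): φ is false.
Detail at u (counterexample):
  At u: r | (<>q -> q) is true, so ~(r | (<>q -> q)) is false.
    At u: r is false, <>q -> q is true, so r | (<>q -> q) is true.
      At u: <>q is true, q is true, so <>q -> q is true.

No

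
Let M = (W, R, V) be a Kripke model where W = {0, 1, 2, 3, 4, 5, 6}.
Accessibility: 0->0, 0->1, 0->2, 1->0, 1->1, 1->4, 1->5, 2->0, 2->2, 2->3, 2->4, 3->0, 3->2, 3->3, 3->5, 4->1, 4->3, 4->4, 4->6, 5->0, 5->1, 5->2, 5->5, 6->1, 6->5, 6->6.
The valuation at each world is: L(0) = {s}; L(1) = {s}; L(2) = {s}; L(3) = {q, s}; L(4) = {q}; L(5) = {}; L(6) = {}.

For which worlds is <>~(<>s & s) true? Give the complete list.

1, 2, 3, 4, 5, 6

Recall that <>ψ holds at a world iff ψ holds at some accessible world.
Let φ = <>~(<>s & s). Evaluate φ at each world:
  0 (successors {0, 1, 2}): φ is false.
  1 (successors {0, 1, 4, 5}): φ is true.
  2 (successors {0, 2, 3, 4}): φ is true.
  3 (successors {0, 2, 3, 5}): φ is true.
  4 (successors {1, 3, 4, 6}): φ is true.
  5 (successors {0, 1, 2, 5}): φ is true.
  6 (successors {1, 5, 6}): φ is true.
For instance, at 1:
  At 1: <>~(<>s & s) requires ~(<>s & s) at some successor in {0, 1, 4, 5}.
    ~(<>s & s) holds at 4, so <>~(<>s & s) is true at 1.
      At 4: <>s & s is false, so ~(<>s & s) is true.
Satisfying worlds: {1, 2, 3, 4, 5, 6}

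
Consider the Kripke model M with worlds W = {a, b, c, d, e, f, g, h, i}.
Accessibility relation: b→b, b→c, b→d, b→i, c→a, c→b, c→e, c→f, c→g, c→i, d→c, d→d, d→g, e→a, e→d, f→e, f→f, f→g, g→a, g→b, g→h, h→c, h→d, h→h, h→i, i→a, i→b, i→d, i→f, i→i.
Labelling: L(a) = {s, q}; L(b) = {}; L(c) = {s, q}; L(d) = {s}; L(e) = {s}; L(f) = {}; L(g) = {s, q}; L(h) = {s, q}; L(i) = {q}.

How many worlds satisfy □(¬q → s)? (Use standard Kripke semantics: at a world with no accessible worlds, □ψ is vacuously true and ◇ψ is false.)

Let φ = □(¬q → s). Evaluate φ at each world:
  a (successors ∅): φ is true.
  b (successors {b, c, d, i}): φ is false.
  c (successors {a, b, e, f, g, i}): φ is false.
  d (successors {c, d, g}): φ is true.
  e (successors {a, d}): φ is true.
  f (successors {e, f, g}): φ is false.
  g (successors {a, b, h}): φ is false.
  h (successors {c, d, h, i}): φ is true.
  i (successors {a, b, d, f, i}): φ is false.
For instance, at d:
  At d: □(¬q → s) requires ¬q → s at every successor {c, d, g}.
    At c: ¬q → s is true.
    At d: ¬q → s is true.
    At g: ¬q → s is true.
  So □(¬q → s) is true at d.
Satisfying worlds: {a, d, e, h}

4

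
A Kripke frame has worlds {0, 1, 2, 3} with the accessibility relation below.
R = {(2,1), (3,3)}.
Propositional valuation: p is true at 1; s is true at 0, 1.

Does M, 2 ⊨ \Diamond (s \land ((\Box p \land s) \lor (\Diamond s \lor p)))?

Yes

At 2: \Diamond (s \land ((\Box p \land s) \lor (\Diamond s \lor p))) requires s \land ((\Box p \land s) \lor (\Diamond s \lor p)) at some successor in {1}.
  s \land ((\Box p \land s) \lor (\Diamond s \lor p)) holds at 1, so \Diamond (s \land ((\Box p \land s) \lor (\Diamond s \lor p))) is true at 2.
    At 1: s is true, (\Box p \land s) \lor (\Diamond s \lor p) is true, so s \land ((\Box p \land s) \lor (\Diamond s \lor p)) is true.
      At 1: \Box p \land s is true, \Diamond s \lor p is true, so (\Box p \land s) \lor (\Diamond s \lor p) is true.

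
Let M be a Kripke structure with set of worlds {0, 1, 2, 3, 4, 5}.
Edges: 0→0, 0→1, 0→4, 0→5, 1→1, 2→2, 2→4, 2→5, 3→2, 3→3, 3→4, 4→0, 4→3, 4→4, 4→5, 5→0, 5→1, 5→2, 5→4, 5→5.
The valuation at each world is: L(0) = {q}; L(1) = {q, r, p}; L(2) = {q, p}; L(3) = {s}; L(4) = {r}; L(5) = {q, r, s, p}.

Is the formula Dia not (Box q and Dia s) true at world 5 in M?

At 5: Dia not (Box q and Dia s) requires not (Box q and Dia s) at some successor in {0, 1, 2, 4, 5}.
  not (Box q and Dia s) holds at 0, so Dia not (Box q and Dia s) is true at 5.
    At 0: Box q and Dia s is false, so not (Box q and Dia s) is true.
      At 0: Box q is false, Dia s is true, so Box q and Dia s is false.

Yes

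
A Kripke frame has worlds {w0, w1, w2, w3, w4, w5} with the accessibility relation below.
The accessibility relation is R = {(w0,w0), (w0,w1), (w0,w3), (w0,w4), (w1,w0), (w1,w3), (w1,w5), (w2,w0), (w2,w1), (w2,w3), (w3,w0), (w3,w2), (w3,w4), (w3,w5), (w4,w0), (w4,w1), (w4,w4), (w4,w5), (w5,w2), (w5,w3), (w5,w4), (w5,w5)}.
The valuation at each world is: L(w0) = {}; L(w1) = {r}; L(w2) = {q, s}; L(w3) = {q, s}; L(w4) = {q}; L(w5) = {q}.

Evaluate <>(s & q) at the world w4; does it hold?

At w4: <>(s & q) requires s & q at some successor in {w0, w1, w4, w5}.
  At w0: s & q is false.
  At w1: s & q is false.
  At w4: s & q is false.
  At w5: s & q is false.
So <>(s & q) is false at w4.

No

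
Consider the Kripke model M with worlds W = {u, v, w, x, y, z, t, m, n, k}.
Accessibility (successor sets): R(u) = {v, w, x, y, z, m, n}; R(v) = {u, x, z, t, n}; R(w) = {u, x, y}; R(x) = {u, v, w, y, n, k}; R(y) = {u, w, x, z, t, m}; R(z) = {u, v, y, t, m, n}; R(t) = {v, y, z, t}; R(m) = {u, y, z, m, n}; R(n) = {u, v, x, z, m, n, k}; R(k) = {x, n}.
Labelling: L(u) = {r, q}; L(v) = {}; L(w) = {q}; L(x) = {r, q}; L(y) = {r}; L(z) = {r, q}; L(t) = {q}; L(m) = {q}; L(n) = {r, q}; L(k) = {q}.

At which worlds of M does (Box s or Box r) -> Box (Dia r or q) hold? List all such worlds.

u, v, w, x, y, z, t, m, n, k

Recall that Box ψ holds at a world iff ψ holds at every accessible world, and Dia ψ holds iff ψ holds at some accessible world.
Let φ = (Box s or Box r) -> Box (Dia r or q). Evaluate φ at each world:
  u (successors {v, w, x, y, z, m, n}): φ is true.
  v (successors {u, x, z, t, n}): φ is true.
  w (successors {u, x, y}): φ is true.
  x (successors {u, v, w, y, n, k}): φ is true.
  y (successors {u, w, x, z, t, m}): φ is true.
  z (successors {u, v, y, t, m, n}): φ is true.
  t (successors {v, y, z, t}): φ is true.
  m (successors {u, y, z, m, n}): φ is true.
  n (successors {u, v, x, z, m, n, k}): φ is true.
  k (successors {x, n}): φ is true.
For instance, at u:
  At u: Box s or Box r is false, Box (Dia r or q) is true, so (Box s or Box r) -> Box (Dia r or q) is true.
    At u: Box s is false, Box r is false, so Box s or Box r is false.
      At u: Box s requires s at every successor {v, w, x, y, z, m, n}.
        s fails at v, so Box s is false at u.
      At u: Box r requires r at every successor {v, w, x, y, z, m, n}.
        r fails at v, so Box r is false at u.
    At u: Box (Dia r or q) requires Dia r or q at every successor {v, w, x, y, z, m, n}.
      At v: Dia r or q is true.
      At w: Dia r or q is true.
      At x: Dia r or q is true.
      At y: Dia r or q is true.
      At z: Dia r or q is true.
      At m: Dia r or q is true.
      At n: Dia r or q is true.
    So Box (Dia r or q) is true at u.
Satisfying worlds: {u, v, w, x, y, z, t, m, n, k}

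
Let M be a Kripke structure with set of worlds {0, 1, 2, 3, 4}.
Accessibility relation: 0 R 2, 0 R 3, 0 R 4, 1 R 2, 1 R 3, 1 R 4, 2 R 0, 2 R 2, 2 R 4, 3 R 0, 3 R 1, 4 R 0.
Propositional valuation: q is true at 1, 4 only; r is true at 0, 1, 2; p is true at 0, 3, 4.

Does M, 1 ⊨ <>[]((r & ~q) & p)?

Yes

Recall that []ψ holds at a world iff ψ holds at every accessible world, and <>ψ holds iff ψ holds at some accessible world.
At 1: <>[]((r & ~q) & p) requires []((r & ~q) & p) at some successor in {2, 3, 4}.
  []((r & ~q) & p) holds at 4, so <>[]((r & ~q) & p) is true at 1.
    At 4: []((r & ~q) & p) requires (r & ~q) & p at every successor {0}.
      At 0: (r & ~q) & p is true.
    So []((r & ~q) & p) is true at 4.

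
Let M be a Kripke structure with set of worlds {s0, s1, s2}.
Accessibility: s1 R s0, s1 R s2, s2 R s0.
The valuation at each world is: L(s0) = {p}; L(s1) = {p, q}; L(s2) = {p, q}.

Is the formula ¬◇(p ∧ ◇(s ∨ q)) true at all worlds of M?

Let φ = ¬◇(p ∧ ◇(s ∨ q)). Evaluate φ at each world:
  s0 (successors ∅): φ is true.
  s1 (successors {s0, s2}): φ is true.
  s2 (successors {s0}): φ is true.
For instance, at s2:
  At s2: ◇(p ∧ ◇(s ∨ q)) is false, so ¬◇(p ∧ ◇(s ∨ q)) is true.
    At s2: ◇(p ∧ ◇(s ∨ q)) requires p ∧ ◇(s ∨ q) at some successor in {s0}.
      At s0: p ∧ ◇(s ∨ q) is false.
    So ◇(p ∧ ◇(s ∨ q)) is false at s2.

Yes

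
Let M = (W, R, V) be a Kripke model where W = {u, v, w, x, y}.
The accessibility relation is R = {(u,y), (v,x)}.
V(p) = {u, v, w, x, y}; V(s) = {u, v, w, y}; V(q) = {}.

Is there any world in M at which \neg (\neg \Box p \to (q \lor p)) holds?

Recall that \Box ψ holds at a world iff ψ holds at every accessible world, and \Diamond ψ holds iff ψ holds at some accessible world.
Let φ = \neg (\neg \Box p \to (q \lor p)). Evaluate φ at each world:
  u (successors {y}): φ is false.
  v (successors {x}): φ is false.
  w (successors ∅): φ is false.
  x (successors ∅): φ is false.
  y (successors ∅): φ is false.
For instance, at u:
  At u: \neg \Box p \to (q \lor p) is true, so \neg (\neg \Box p \to (q \lor p)) is false.
    At u: \neg \Box p is false, q \lor p is true, so \neg \Box p \to (q \lor p) is true.
      At u: \Box p is true, so \neg \Box p is false.

No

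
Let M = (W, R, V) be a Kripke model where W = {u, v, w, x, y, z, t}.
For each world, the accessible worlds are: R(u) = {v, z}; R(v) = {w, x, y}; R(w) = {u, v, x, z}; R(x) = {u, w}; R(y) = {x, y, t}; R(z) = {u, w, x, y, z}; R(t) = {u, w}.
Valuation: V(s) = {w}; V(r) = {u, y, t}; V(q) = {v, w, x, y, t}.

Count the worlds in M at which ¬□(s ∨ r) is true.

5

Let φ = ¬□(s ∨ r). Evaluate φ at each world:
  u (successors {v, z}): φ is true.
  v (successors {w, x, y}): φ is true.
  w (successors {u, v, x, z}): φ is true.
  x (successors {u, w}): φ is false.
  y (successors {x, y, t}): φ is true.
  z (successors {u, w, x, y, z}): φ is true.
  t (successors {u, w}): φ is false.
For instance, at y:
  At y: □(s ∨ r) is false, so ¬□(s ∨ r) is true.
    At y: □(s ∨ r) requires s ∨ r at every successor {x, y, t}.
      s ∨ r fails at x, so □(s ∨ r) is false at y.
Satisfying worlds: {u, v, w, y, z}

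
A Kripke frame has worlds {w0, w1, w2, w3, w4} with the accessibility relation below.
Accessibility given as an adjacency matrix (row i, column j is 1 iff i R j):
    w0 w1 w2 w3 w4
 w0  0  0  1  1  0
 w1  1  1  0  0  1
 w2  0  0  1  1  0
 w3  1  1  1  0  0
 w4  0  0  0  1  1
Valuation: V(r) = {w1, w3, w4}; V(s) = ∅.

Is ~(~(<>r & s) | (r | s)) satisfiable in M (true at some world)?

Let φ = ~(~(<>r & s) | (r | s)). Evaluate φ at each world:
  w0 (successors {w2, w3}): φ is false.
  w1 (successors {w0, w1, w4}): φ is false.
  w2 (successors {w2, w3}): φ is false.
  w3 (successors {w0, w1, w2}): φ is false.
  w4 (successors {w3, w4}): φ is false.
For instance, at w3:
  At w3: ~(<>r & s) | (r | s) is true, so ~(~(<>r & s) | (r | s)) is false.
    At w3: ~(<>r & s) is true, r | s is true, so ~(<>r & s) | (r | s) is true.
      At w3: <>r & s is false, so ~(<>r & s) is true.

No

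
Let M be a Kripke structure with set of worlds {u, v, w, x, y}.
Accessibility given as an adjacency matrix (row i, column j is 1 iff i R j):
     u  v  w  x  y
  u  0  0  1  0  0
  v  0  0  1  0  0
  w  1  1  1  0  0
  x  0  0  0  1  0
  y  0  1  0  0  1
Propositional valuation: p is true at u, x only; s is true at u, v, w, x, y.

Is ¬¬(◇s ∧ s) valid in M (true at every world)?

Recall that ◇ψ holds at a world iff ψ holds at some accessible world.
Let φ = ¬¬(◇s ∧ s). Evaluate φ at each world:
  u (successors {w}): φ is true.
  v (successors {w}): φ is true.
  w (successors {u, v, w}): φ is true.
  x (successors {x}): φ is true.
  y (successors {v, y}): φ is true.
For instance, at y:
  At y: ¬(◇s ∧ s) is false, so ¬¬(◇s ∧ s) is true.
    At y: ◇s ∧ s is true, so ¬(◇s ∧ s) is false.
      At y: ◇s is true, s is true, so ◇s ∧ s is true.

Yes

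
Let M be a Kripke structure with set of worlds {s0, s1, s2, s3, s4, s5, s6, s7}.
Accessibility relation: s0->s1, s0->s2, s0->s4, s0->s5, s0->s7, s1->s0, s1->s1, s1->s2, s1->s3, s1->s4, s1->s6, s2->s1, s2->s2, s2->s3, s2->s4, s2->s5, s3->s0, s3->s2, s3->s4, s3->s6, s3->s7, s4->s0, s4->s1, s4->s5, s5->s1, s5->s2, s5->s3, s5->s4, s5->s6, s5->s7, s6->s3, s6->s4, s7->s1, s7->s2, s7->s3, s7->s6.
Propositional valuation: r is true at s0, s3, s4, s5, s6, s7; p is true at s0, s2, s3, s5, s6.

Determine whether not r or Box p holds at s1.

Recall that Box ψ holds at a world iff ψ holds at every accessible world, and Dia ψ holds iff ψ holds at some accessible world.
At s1: not r is true, Box p is false, so not r or Box p is true.
  At s1: Box p requires p at every successor {s0, s1, s2, s3, s4, s6}.
    p fails at s1, so Box p is false at s1.

Yes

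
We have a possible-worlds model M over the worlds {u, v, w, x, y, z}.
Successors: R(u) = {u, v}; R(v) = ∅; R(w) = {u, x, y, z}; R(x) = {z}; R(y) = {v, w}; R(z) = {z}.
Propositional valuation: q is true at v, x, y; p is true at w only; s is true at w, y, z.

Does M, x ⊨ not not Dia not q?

Yes

At x: not Dia not q is false, so not not Dia not q is true.
  At x: Dia not q is true, so not Dia not q is false.
    At x: Dia not q requires not q at some successor in {z}.
      not q holds at z, so Dia not q is true at x.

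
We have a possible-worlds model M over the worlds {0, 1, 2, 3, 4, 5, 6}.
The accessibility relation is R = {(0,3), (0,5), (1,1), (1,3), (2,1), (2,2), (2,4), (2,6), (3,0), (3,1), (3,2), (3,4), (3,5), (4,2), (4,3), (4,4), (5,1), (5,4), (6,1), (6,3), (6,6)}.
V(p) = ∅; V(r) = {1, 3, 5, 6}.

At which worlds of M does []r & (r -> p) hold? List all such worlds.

Let φ = []r & (r -> p). Evaluate φ at each world:
  0 (successors {3, 5}): φ is true.
  1 (successors {1, 3}): φ is false.
  2 (successors {1, 2, 4, 6}): φ is false.
  3 (successors {0, 1, 2, 4, 5}): φ is false.
  4 (successors {2, 3, 4}): φ is false.
  5 (successors {1, 4}): φ is false.
  6 (successors {1, 3, 6}): φ is false.
For instance, at 3:
  At 3: []r is false, r -> p is false, so []r & (r -> p) is false.
    At 3: []r requires r at every successor {0, 1, 2, 4, 5}.
      r fails at 0, so []r is false at 3.
Satisfying worlds: {0}

0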